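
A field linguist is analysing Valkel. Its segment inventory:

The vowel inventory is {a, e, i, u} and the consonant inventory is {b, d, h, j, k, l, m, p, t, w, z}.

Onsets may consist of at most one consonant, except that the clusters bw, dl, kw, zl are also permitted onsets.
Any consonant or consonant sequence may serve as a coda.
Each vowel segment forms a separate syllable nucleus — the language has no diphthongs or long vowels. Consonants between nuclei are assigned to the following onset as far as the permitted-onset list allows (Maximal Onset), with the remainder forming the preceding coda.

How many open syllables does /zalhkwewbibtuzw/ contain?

0

Vowels present: a, e, i, u; each is a nucleus, giving 4 syllables.
/a…e/ gap (V1→V2): /lhkw/ — longest licit onset from the right is /kw/, leaving /lh/ as coda.
/e…i/ gap (V2→V3): /wb/ — longest licit onset from the right is /b/, leaving /w/ as coda.
/i…u/ gap (V3→V4): /bt/ — longest licit onset from the right is /t/, leaving /b/ as coda.
So the parse is zalh.kwew.bib.tuzw.
Classifying each syllable: /zalh/ (closed), /kwew/ (closed), /bib/ (closed), /tuzw/ (closed).
Open syllables: 0.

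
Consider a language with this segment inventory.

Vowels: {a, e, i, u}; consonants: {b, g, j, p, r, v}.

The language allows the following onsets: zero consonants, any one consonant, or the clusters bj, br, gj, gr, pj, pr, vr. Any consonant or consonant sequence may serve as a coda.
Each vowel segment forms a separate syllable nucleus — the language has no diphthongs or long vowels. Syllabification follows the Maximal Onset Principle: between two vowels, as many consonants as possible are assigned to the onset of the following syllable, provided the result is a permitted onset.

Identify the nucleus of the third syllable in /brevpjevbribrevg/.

The vowels are e, e, i, e — 4 nuclei, so 4 syllables.
The third nucleus (vowel 3 from the left) is /i/.

i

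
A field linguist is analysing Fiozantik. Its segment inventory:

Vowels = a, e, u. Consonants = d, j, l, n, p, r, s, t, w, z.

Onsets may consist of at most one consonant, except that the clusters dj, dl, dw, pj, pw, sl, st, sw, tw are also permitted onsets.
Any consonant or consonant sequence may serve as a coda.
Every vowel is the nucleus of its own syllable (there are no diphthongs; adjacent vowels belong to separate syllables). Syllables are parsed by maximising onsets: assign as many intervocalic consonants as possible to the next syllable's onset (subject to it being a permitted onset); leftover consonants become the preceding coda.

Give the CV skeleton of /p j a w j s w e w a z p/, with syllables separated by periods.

CCVCC.CCV.CVCC

Nuclei (vowels): a, e, a → 3 syllables.
σ1/σ2 boundary: /wjsw/ splits as /wj/ + /sw/ (/sw/ is the longest suffix that is a licit onset).
σ2/σ3 boundary: /w/ → onset of the next syllable (single consonants are always licit onsets).
Syllabification: pjawj.swe.wazp.
Mapping each syllable to C/V: /pjawj/ → CCVCC, /swe/ → CCV, /wazp/ → CVCC.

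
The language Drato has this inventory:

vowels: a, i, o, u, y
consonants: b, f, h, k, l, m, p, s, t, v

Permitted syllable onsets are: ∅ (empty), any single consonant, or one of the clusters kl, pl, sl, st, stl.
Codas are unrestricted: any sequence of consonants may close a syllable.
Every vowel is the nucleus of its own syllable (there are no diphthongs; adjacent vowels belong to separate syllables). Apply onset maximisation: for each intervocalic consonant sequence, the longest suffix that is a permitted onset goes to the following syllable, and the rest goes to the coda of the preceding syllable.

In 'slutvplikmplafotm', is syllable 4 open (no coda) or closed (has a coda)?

Nuclei (vowels): u, i, a, o → 4 syllables.
/u…i/ gap (V1→V2): /tvpl/; trying suffixes from longest down, /pl/ is the first permitted one, so coda /tv/ | onset /pl/.
/i…a/ gap (V2→V3): cluster /kmpl/ — the longest permitted-onset suffix is /pl/; onset = /pl/, preceding coda = /km/.
/a…o/ gap (V3→V4): just /f/ — single C goes to the following onset.
Result: slutv.plikm.pla.fotm.
Syllable 4 is /fotm/ with coda /tm/, so it is closed.

closed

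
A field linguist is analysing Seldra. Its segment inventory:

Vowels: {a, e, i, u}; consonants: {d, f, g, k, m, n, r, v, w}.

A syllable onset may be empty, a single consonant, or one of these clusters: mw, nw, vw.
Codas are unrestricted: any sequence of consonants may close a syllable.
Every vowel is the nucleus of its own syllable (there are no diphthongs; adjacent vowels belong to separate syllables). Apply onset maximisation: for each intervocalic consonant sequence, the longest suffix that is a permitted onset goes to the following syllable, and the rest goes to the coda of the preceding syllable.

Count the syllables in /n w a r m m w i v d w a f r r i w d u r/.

The vowels are a, i, a, i, u — 5 nuclei, so 5 syllables.

5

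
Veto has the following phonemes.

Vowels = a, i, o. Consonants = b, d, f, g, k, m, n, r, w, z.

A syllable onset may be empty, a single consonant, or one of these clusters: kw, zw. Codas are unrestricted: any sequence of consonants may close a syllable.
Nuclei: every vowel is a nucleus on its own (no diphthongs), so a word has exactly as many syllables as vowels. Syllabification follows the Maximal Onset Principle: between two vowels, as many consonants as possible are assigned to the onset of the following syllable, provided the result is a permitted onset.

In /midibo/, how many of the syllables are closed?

0

The vowels are i, i, o — 3 nuclei, so 3 syllables.
σ1/σ2 boundary: /d/ → onset of the next syllable (single consonants are always licit onsets).
σ2/σ3 boundary: just /b/ — single C goes to the following onset.
Putting it together: mi.di.bo.
Classifying each syllable: /mi/ (open), /di/ (open), /bo/ (open).
Closed syllables: 0.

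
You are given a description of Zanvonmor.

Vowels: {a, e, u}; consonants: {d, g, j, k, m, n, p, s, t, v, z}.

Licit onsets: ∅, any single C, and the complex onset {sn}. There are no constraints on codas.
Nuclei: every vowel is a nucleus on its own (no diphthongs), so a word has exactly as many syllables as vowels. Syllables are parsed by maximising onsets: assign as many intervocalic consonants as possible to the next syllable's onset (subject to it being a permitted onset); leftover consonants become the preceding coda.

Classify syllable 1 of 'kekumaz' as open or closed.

open

Nuclei (vowels): e, u, a → 3 syllables.
Between /e/ (V1) and /u/ (V2): just /k/ — single C goes to the following onset.
Between /u/ (V2) and /a/ (V3): /m/ is a single consonant, so it becomes the next onset.
Syllabification: ke.ku.maz.
Syllable 1 is /ke/; it ends in its nucleus with no coda, so it is open.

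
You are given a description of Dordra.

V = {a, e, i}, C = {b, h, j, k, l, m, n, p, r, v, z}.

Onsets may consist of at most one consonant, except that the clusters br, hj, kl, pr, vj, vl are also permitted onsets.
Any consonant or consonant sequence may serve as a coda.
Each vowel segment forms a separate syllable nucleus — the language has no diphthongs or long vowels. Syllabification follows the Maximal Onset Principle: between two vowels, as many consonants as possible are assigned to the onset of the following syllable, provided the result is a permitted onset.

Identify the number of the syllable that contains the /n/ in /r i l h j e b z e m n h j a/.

3

Nuclei (vowels): i, e, e, a → 4 syllables.
V1 /i/ – V2 /e/: /lhj/ — longest licit onset from the right is /hj/, leaving /l/ as coda.
V2 /e/ – V3 /e/: /bz/ splits as /b/ + /z/ (/z/ is the longest suffix that is a licit onset).
V3 /e/ – V4 /a/: /mnhj/; trying suffixes from longest down, /hj/ is the first permitted one, so coda /mn/ | onset /hj/.
Syllabification: ril.hjeb.zemn.hja.
The /n/ is in the coda of syllable 3 (/zemn/).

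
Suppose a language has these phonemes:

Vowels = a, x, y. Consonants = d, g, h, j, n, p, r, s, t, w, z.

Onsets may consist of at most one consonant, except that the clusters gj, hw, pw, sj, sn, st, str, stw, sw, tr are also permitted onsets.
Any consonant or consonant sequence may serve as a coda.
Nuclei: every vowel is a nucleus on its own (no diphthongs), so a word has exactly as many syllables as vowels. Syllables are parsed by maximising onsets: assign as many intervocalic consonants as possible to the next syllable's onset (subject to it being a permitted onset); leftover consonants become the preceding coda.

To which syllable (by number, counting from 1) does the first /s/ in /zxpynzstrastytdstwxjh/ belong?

3

The vowels are x, y, a, y, x — 5 nuclei, so 5 syllables.
σ1/σ2 boundary: just /p/ — single C goes to the following onset.
σ2/σ3 boundary: /nzstr/ — longest licit onset from the right is /str/, leaving /nz/ as coda.
σ3/σ4 boundary: /st/ — entire cluster is a permitted onset → onset /st/, coda ∅.
σ4/σ5 boundary: /tdstw/ — longest licit onset from the right is /stw/, leaving /td/ as coda.
So the parse is zx.pynz.stra.stytd.stwxjh.
The first /s/ is in the onset of syllable 3 (/stra/).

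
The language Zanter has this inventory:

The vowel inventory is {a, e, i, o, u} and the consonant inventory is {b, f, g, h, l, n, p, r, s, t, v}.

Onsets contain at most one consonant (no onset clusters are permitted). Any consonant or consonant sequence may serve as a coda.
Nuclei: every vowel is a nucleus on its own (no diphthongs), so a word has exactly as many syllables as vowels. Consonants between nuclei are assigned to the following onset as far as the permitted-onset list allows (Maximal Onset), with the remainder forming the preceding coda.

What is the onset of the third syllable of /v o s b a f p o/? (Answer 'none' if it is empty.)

Vowels present: o, a, o; each is a nucleus, giving 3 syllables.
σ1/σ2 boundary: /sb/; trying suffixes from longest down, /b/ is the first permitted one, so coda /s/ | onset /b/.
σ2/σ3 boundary: /fp/ — longest licit onset from the right is /p/, leaving /f/ as coda.
So the parse is vos.baf.po.
Syllable 3 is /po/: onset /p/, nucleus /o/, coda ∅.

p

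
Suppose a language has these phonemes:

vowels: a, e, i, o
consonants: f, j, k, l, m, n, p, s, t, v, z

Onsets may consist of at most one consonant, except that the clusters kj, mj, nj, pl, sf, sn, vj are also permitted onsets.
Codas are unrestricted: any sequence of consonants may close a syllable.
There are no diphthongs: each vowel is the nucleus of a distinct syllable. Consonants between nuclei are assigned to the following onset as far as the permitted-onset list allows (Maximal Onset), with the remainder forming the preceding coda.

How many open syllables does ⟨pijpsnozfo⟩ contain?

Vowels present: i, o, o; each is a nucleus, giving 3 syllables.
V1 /i/ – V2 /o/: /jpsn/; trying suffixes from longest down, /sn/ is the first permitted one, so coda /jp/ | onset /sn/.
V2 /o/ – V3 /o/: /zf/ — longest licit onset from the right is /f/, leaving /z/ as coda.
Putting it together: pijp.snoz.fo.
Classifying each syllable: /pijp/ (closed), /snoz/ (closed), /fo/ (open).
Open syllables: 1.

1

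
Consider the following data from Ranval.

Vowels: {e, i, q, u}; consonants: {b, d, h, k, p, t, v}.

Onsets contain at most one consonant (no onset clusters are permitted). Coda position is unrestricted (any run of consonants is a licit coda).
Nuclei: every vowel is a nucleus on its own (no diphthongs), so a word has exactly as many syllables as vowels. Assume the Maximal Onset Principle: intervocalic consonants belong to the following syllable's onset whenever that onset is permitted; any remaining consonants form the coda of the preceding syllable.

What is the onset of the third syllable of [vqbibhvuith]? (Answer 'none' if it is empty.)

v

Nuclei (vowels): q, i, u, i → 4 syllables.
/q…i/ gap (V1→V2): /b/ → onset of the next syllable (single consonants are always licit onsets).
/i…u/ gap (V2→V3): /bhv/; trying suffixes from longest down, /v/ is the first permitted one, so coda /bh/ | onset /v/.
/u…i/ gap (V3→V4): nothing intervenes; syllable break is V.V.
So the parse is vq.bibh.vu.ith.
Syllable 3 is /vu/: onset /v/, nucleus /u/, coda ∅.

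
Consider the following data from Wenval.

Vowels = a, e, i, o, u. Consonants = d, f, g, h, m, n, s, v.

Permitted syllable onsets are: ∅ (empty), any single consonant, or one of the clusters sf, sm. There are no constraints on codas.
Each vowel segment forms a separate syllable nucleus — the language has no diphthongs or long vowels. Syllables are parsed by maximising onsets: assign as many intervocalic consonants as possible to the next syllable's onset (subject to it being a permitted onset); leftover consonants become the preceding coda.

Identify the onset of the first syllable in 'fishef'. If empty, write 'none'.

f

The vowels are i, e — 2 nuclei, so 2 syllables.
V1 /i/ – V2 /e/: /sh/; trying suffixes from longest down, /h/ is the first permitted one, so coda /s/ | onset /h/.
Syllabification: fis.hef.
Syllable 1 is /fis/: onset /f/, nucleus /i/, coda /s/.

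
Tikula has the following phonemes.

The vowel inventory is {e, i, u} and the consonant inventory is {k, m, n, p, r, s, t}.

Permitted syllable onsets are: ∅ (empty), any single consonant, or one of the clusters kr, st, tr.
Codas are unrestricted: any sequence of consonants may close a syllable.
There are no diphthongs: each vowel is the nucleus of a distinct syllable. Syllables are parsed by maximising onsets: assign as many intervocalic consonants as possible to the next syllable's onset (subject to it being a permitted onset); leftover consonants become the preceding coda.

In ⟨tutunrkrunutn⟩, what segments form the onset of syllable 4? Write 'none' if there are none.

n

Nuclei (vowels): u, u, u, u → 4 syllables.
/u…u/ gap (V1→V2): /t/ is a single consonant, so it becomes the next onset.
/u…u/ gap (V2→V3): /nrkr/; trying suffixes from longest down, /kr/ is the first permitted one, so coda /nr/ | onset /kr/.
/u…u/ gap (V3→V4): /n/ → onset of the next syllable (single consonants are always licit onsets).
Putting it together: tu.tunr.kru.nutn.
Syllable 4 is /nutn/: onset /n/, nucleus /u/, coda /tn/.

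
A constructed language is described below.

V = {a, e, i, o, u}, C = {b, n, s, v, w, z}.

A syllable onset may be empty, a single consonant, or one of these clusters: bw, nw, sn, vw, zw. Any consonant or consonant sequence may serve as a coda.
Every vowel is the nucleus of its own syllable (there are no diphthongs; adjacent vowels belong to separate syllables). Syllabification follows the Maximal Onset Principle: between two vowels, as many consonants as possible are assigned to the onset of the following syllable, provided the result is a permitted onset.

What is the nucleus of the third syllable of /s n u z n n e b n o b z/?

Nuclei (vowels): u, e, o → 3 syllables.
The third nucleus (vowel 3 from the left) is /o/.

o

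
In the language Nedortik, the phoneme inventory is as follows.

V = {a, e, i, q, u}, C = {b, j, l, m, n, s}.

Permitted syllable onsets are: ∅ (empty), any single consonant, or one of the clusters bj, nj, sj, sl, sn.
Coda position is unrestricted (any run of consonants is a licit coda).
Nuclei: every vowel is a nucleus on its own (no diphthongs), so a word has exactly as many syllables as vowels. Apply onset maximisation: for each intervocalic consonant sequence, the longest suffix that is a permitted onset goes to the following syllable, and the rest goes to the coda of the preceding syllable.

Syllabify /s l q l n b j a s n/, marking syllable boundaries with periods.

Vowels present: q, a; each is a nucleus, giving 2 syllables.
/q…a/ gap (V1→V2): /lnbj/ splits as /ln/ + /bj/ (/bj/ is the longest suffix that is a licit onset).

slqln.bjasn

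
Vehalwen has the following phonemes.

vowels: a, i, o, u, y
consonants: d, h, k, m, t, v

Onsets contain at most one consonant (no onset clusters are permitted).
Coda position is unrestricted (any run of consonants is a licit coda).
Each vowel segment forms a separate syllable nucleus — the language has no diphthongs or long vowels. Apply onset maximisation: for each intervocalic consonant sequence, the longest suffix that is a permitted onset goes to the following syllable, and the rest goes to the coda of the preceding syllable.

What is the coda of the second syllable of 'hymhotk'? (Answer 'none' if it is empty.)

Nuclei (vowels): y, o → 2 syllables.
σ1/σ2 boundary: cluster /mh/ — the longest permitted-onset suffix is /h/; onset = /h/, preceding coda = /m/.
Putting it together: hym.hotk.
Syllable 2 is /hotk/: onset /h/, nucleus /o/, coda /tk/.

tk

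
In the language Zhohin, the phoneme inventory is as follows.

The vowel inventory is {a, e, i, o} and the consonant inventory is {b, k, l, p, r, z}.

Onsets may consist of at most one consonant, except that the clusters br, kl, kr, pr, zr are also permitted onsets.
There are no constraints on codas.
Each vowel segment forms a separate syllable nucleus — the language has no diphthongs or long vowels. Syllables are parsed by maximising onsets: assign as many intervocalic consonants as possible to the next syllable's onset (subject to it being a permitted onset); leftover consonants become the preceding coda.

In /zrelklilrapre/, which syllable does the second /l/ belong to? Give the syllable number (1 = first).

Vowels present: e, i, a, e; each is a nucleus, giving 4 syllables.
Between /e/ (V1) and /i/ (V2): /lkl/ splits as /l/ + /kl/ (/kl/ is the longest suffix that is a licit onset).
Between /i/ (V2) and /a/ (V3): /lr/; trying suffixes from longest down, /r/ is the first permitted one, so coda /l/ | onset /r/.
Between /a/ (V3) and /e/ (V4): cluster /pr/ — /pr/ is itself a permitted onset, so the whole cluster goes right; preceding coda = ∅.
Syllabification: zrel.klil.ra.pre.
The second /l/ is in the onset of syllable 2 (/klil/).

2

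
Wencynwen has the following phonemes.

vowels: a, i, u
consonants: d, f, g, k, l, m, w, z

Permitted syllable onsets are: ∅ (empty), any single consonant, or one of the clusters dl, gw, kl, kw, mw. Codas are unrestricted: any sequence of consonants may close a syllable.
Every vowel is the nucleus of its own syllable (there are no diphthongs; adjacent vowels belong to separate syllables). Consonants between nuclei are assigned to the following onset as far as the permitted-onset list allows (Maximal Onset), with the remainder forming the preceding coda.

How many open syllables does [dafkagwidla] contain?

3

The vowels are a, a, i, a — 4 nuclei, so 4 syllables.
σ1/σ2 boundary: /fk/ splits as /f/ + /k/ (/k/ is the longest suffix that is a licit onset).
σ2/σ3 boundary: /gw/ is a licit onset in full, so it all attaches to the next syllable.
σ3/σ4 boundary: cluster /dl/ — /dl/ is itself a permitted onset, so the whole cluster goes right; preceding coda = ∅.
So the parse is daf.ka.gwi.dla.
Classifying each syllable: /daf/ (closed), /ka/ (open), /gwi/ (open), /dla/ (open).
Open syllables: 3.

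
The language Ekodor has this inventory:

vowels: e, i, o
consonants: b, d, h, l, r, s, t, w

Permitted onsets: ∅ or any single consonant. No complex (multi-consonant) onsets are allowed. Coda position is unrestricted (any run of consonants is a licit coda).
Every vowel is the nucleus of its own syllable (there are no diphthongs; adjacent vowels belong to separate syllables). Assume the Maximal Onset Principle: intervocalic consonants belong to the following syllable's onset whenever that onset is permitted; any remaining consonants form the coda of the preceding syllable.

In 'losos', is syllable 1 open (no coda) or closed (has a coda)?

open

The vowels are o, o — 2 nuclei, so 2 syllables.
σ1/σ2 boundary: /s/ is a single consonant, so it becomes the next onset.
Result: lo.sos.
Syllable 1 is /lo/; it ends in its nucleus with no coda, so it is open.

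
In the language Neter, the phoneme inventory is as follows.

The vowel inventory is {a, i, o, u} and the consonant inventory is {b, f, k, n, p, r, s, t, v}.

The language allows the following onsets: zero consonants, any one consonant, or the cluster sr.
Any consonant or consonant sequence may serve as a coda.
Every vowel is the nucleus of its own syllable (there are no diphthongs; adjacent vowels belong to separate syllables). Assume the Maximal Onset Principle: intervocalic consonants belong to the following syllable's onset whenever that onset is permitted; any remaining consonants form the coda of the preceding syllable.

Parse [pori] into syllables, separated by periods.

po.ri

Nuclei (vowels): o, i → 2 syllables.
σ1/σ2 boundary: /r/ is a single consonant, so it becomes the next onset.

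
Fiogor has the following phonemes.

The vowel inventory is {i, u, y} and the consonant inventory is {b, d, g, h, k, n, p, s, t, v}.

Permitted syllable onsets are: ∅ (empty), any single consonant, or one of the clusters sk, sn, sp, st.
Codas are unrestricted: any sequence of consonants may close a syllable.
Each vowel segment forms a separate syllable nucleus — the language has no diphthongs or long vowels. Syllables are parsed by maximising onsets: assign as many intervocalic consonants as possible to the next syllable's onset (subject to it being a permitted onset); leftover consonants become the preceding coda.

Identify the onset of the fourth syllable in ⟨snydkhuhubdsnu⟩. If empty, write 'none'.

The vowels are y, u, u, u — 4 nuclei, so 4 syllables.
/y…u/ gap (V1→V2): /dkh/; trying suffixes from longest down, /h/ is the first permitted one, so coda /dk/ | onset /h/.
/u…u/ gap (V2→V3): /h/ is a single consonant, so it becomes the next onset.
/u…u/ gap (V3→V4): cluster /bdsn/ — the longest permitted-onset suffix is /sn/; onset = /sn/, preceding coda = /bd/.
So the parse is snydk.hu.hubd.snu.
Syllable 4 is /snu/: onset /sn/, nucleus /u/, coda ∅.

sn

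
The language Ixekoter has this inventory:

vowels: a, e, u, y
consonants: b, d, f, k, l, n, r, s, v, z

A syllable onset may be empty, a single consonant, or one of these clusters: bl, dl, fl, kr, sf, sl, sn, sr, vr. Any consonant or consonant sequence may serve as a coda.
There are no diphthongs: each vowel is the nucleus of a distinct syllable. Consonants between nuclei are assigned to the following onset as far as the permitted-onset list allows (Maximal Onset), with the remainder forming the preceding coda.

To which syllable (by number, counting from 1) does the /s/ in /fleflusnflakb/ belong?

2

Vowels present: e, u, a; each is a nucleus, giving 3 syllables.
/e…u/ gap (V1→V2): /fl/ — entire cluster is a permitted onset → onset /fl/, coda ∅.
/u…a/ gap (V2→V3): /snfl/; trying suffixes from longest down, /fl/ is the first permitted one, so coda /sn/ | onset /fl/.
Result: fle.flusn.flakb.
The /s/ is in the coda of syllable 2 (/flusn/).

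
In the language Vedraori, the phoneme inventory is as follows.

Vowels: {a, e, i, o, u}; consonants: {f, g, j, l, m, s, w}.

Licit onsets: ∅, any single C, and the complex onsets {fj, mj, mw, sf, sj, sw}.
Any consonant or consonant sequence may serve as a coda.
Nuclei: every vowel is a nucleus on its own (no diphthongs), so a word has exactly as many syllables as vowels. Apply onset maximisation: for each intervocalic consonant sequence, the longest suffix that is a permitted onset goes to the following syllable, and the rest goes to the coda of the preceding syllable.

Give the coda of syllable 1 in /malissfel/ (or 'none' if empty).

none

The vowels are a, i, e — 3 nuclei, so 3 syllables.
/a…i/ gap (V1→V2): /l/ → onset of the next syllable (single consonants are always licit onsets).
/i…e/ gap (V2→V3): cluster /ssf/ — the longest permitted-onset suffix is /sf/; onset = /sf/, preceding coda = /s/.
So the parse is ma.lis.sfel.
Syllable 1 is /ma/: onset /m/, nucleus /a/, coda ∅.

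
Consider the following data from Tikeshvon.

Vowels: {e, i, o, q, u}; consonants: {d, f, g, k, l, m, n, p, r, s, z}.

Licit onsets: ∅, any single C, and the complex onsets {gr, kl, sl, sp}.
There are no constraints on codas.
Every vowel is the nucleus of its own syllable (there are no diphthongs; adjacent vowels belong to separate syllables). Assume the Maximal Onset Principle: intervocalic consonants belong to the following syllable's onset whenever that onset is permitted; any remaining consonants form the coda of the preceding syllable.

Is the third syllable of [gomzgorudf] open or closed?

Nuclei (vowels): o, o, u → 3 syllables.
σ1/σ2 boundary: cluster /mzg/ — the longest permitted-onset suffix is /g/; onset = /g/, preceding coda = /mz/.
σ2/σ3 boundary: /r/ is a single consonant, so it becomes the next onset.
Putting it together: gomz.go.rudf.
Syllable 3 is /rudf/ with coda /df/, so it is closed.

closed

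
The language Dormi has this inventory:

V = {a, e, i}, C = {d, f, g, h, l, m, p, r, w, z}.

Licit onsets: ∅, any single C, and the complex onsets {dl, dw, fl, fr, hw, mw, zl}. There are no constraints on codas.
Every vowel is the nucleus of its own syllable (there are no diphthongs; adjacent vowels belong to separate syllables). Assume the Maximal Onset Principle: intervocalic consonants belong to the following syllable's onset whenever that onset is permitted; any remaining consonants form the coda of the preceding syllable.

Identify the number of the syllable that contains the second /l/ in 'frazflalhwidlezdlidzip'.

Vowels present: a, a, i, e, i, i; each is a nucleus, giving 6 syllables.
σ1/σ2 boundary: /zfl/ — longest licit onset from the right is /fl/, leaving /z/ as coda.
σ2/σ3 boundary: /lhw/ — longest licit onset from the right is /hw/, leaving /l/ as coda.
σ3/σ4 boundary: /dl/ — entire cluster is a permitted onset → onset /dl/, coda ∅.
σ4/σ5 boundary: /zdl/; trying suffixes from longest down, /dl/ is the first permitted one, so coda /z/ | onset /dl/.
σ5/σ6 boundary: cluster /dz/ — the longest permitted-onset suffix is /z/; onset = /z/, preceding coda = /d/.
Result: fraz.flal.hwi.dlez.dlid.zip.
The second /l/ is in the coda of syllable 2 (/flal/).

2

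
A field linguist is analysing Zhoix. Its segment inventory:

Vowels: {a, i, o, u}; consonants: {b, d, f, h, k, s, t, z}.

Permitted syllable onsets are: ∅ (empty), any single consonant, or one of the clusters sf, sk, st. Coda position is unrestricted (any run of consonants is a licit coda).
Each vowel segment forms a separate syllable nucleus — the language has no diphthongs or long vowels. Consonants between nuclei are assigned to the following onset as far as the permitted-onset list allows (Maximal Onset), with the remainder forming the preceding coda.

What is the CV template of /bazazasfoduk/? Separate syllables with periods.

CV.CV.CV.CCV.CVC

Vowels present: a, a, a, o, u; each is a nucleus, giving 5 syllables.
/a…a/ gap (V1→V2): /z/ is a single consonant, so it becomes the next onset.
/a…a/ gap (V2→V3): /z/ is a single consonant, so it becomes the next onset.
/a…o/ gap (V3→V4): cluster /sf/ — /sf/ is itself a permitted onset, so the whole cluster goes right; preceding coda = ∅.
/o…u/ gap (V4→V5): /d/ is a single consonant, so it becomes the next onset.
Putting it together: ba.za.za.sfo.duk.
Mapping each syllable to C/V: /ba/ → CV, /za/ → CV, /za/ → CV, /sfo/ → CCV, /duk/ → CVC.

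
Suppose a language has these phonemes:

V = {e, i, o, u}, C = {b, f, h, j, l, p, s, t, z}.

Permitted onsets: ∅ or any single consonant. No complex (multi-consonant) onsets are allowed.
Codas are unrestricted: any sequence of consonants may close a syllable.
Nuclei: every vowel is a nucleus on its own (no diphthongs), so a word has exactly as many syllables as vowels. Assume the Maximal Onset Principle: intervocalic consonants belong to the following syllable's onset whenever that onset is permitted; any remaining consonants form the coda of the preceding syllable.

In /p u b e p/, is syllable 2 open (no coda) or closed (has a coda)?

closed

The vowels are u, e — 2 nuclei, so 2 syllables.
V1 /u/ – V2 /e/: just /b/ — single C goes to the following onset.
Syllabification: pu.bep.
Syllable 2 is /bep/ with coda /p/, so it is closed.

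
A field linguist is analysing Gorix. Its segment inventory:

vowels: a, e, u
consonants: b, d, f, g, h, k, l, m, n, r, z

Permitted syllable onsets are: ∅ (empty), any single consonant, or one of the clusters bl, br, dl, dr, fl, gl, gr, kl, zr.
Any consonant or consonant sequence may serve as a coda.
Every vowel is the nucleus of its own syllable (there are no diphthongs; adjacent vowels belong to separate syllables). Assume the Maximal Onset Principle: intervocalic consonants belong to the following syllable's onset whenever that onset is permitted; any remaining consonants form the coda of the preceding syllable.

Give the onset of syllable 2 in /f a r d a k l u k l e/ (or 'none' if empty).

Nuclei (vowels): a, a, u, e → 4 syllables.
σ1/σ2 boundary: /rd/ — longest licit onset from the right is /d/, leaving /r/ as coda.
σ2/σ3 boundary: /kl/ is a licit onset in full, so it all attaches to the next syllable.
σ3/σ4 boundary: /kl/ is a licit onset in full, so it all attaches to the next syllable.
So the parse is far.da.klu.kle.
Syllable 2 is /da/: onset /d/, nucleus /a/, coda ∅.

d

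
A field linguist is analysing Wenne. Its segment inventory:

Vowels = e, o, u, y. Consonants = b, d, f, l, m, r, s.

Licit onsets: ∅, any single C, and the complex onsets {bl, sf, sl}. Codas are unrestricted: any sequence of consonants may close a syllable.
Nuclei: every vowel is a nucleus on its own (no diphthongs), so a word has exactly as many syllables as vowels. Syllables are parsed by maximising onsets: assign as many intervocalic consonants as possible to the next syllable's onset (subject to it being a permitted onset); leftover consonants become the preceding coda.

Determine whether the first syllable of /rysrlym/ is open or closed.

closed

Vowels present: y, y; each is a nucleus, giving 2 syllables.
Between /y/ (V1) and /y/ (V2): /srl/ — longest licit onset from the right is /l/, leaving /sr/ as coda.
Putting it together: rysr.lym.
Syllable 1 is /rysr/ with coda /sr/, so it is closed.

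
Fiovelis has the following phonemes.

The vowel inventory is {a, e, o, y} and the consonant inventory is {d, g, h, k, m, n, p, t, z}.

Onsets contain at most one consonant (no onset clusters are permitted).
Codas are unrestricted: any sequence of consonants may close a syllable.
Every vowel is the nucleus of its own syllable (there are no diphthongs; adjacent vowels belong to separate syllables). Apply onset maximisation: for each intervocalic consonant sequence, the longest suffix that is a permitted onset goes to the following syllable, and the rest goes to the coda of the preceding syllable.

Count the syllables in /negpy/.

Nuclei (vowels): e, y → 2 syllables.

2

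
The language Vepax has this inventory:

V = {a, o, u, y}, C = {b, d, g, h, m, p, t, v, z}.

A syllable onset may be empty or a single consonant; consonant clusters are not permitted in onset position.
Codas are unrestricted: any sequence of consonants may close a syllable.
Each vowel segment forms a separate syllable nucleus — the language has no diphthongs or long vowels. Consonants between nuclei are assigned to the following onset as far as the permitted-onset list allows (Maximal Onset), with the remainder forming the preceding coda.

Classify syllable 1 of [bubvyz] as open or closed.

closed

The vowels are u, y — 2 nuclei, so 2 syllables.
Between /u/ (V1) and /y/ (V2): cluster /bv/ — the longest permitted-onset suffix is /v/; onset = /v/, preceding coda = /b/.
Syllabification: bub.vyz.
Syllable 1 is /bub/ with coda /b/, so it is closed.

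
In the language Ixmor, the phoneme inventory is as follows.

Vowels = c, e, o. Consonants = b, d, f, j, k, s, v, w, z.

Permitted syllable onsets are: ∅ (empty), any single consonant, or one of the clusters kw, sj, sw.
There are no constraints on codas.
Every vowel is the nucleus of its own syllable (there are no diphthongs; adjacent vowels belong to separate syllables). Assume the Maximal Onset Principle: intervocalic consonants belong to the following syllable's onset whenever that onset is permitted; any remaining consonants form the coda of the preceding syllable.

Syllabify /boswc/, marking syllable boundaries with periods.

The vowels are o, c — 2 nuclei, so 2 syllables.
V1 /o/ – V2 /c/: /sw/ is a licit onset in full, so it all attaches to the next syllable.

bo.swc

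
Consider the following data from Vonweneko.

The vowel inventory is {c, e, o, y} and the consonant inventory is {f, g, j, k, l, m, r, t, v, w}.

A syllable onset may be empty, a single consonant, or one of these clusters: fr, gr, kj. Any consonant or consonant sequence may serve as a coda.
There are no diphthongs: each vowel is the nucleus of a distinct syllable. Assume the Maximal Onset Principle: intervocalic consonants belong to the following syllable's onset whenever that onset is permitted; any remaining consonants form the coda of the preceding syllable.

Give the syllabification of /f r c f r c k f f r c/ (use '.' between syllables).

The vowels are c, c, c — 3 nuclei, so 3 syllables.
σ1/σ2 boundary: cluster /fr/ — /fr/ is itself a permitted onset, so the whole cluster goes right; preceding coda = ∅.
σ2/σ3 boundary: cluster /kffr/ — the longest permitted-onset suffix is /fr/; onset = /fr/, preceding coda = /kf/.

frc.frckf.frc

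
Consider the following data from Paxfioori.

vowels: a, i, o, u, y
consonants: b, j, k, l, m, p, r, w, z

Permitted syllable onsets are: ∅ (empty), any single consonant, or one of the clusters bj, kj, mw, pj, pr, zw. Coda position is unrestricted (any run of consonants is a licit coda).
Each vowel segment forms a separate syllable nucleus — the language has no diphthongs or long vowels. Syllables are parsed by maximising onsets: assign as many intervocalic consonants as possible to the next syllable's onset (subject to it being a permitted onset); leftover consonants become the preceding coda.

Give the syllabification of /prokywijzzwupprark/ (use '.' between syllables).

pro.ky.wijz.zwup.prark

Nuclei (vowels): o, y, i, u, a → 5 syllables.
/o…y/ gap (V1→V2): just /k/ — single C goes to the following onset.
/y…i/ gap (V2→V3): just /w/ — single C goes to the following onset.
/i…u/ gap (V3→V4): /jzzw/; trying suffixes from longest down, /zw/ is the first permitted one, so coda /jz/ | onset /zw/.
/u…a/ gap (V4→V5): /ppr/ splits as /p/ + /pr/ (/pr/ is the longest suffix that is a licit onset).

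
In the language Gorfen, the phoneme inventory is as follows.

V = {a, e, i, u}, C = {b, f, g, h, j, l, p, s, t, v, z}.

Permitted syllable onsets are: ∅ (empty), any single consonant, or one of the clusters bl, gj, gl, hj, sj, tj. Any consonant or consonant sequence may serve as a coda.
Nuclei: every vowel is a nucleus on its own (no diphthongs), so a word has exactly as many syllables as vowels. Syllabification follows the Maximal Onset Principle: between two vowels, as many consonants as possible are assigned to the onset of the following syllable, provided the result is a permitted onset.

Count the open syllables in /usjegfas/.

1

The vowels are u, e, a — 3 nuclei, so 3 syllables.
Between /u/ (V1) and /e/ (V2): /sj/ is a licit onset in full, so it all attaches to the next syllable.
Between /e/ (V2) and /a/ (V3): /gf/; trying suffixes from longest down, /f/ is the first permitted one, so coda /g/ | onset /f/.
So the parse is u.sjeg.fas.
Classifying each syllable: /u/ (open), /sjeg/ (closed), /fas/ (closed).
Open syllables: 1.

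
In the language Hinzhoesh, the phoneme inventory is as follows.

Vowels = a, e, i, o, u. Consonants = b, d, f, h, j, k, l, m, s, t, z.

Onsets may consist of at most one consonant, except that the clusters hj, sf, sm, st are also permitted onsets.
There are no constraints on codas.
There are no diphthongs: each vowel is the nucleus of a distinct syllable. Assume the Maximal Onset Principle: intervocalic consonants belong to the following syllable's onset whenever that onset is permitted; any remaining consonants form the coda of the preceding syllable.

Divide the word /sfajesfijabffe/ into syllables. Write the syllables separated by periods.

The vowels are a, e, i, a, e — 5 nuclei, so 5 syllables.
Between /a/ (V1) and /e/ (V2): /j/ is a single consonant, so it becomes the next onset.
Between /e/ (V2) and /i/ (V3): cluster /sf/ — /sf/ is itself a permitted onset, so the whole cluster goes right; preceding coda = ∅.
Between /i/ (V3) and /a/ (V4): /j/ is a single consonant, so it becomes the next onset.
Between /a/ (V4) and /e/ (V5): /bff/ splits as /bf/ + /f/ (/f/ is the longest suffix that is a licit onset).

sfa.je.sfi.jabf.fe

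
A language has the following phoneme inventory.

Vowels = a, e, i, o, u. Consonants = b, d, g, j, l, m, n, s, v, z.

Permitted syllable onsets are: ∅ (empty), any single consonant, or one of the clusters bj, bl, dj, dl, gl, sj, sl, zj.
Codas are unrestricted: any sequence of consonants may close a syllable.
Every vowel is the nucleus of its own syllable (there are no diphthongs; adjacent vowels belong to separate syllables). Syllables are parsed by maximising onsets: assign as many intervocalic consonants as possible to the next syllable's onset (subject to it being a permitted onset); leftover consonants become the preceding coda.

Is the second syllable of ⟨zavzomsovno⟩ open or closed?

closed

Nuclei (vowels): a, o, o, o → 4 syllables.
σ1/σ2 boundary: /vz/ splits as /v/ + /z/ (/z/ is the longest suffix that is a licit onset).
σ2/σ3 boundary: cluster /ms/ — the longest permitted-onset suffix is /s/; onset = /s/, preceding coda = /m/.
σ3/σ4 boundary: /vn/ — longest licit onset from the right is /n/, leaving /v/ as coda.
Putting it together: zav.zom.sov.no.
Syllable 2 is /zom/ with coda /m/, so it is closed.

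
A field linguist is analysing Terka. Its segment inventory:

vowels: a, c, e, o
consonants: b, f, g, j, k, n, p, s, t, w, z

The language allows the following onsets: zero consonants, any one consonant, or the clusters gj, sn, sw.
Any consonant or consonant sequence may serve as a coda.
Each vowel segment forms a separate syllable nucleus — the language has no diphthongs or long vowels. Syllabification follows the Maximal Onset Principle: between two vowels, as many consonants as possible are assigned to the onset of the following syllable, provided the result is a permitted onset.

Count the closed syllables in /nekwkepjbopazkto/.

Nuclei (vowels): e, e, o, a, o → 5 syllables.
/e…e/ gap (V1→V2): /kwk/ — longest licit onset from the right is /k/, leaving /kw/ as coda.
/e…o/ gap (V2→V3): /pjb/ splits as /pj/ + /b/ (/b/ is the longest suffix that is a licit onset).
/o…a/ gap (V3→V4): /p/ → onset of the next syllable (single consonants are always licit onsets).
/a…o/ gap (V4→V5): /zkt/ — longest licit onset from the right is /t/, leaving /zk/ as coda.
So the parse is nekw.kepj.bo.pazk.to.
Classifying each syllable: /nekw/ (closed), /kepj/ (closed), /bo/ (open), /pazk/ (closed), /to/ (open).
Closed syllables: 3.

3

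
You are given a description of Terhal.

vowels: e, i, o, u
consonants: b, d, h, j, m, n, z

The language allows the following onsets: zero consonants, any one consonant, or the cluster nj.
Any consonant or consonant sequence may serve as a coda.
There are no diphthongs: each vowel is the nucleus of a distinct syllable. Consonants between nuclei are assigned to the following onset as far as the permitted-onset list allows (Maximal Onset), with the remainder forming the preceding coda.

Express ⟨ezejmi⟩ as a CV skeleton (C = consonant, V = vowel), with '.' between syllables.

Nuclei (vowels): e, e, i → 3 syllables.
Between /e/ (V1) and /e/ (V2): /z/ → onset of the next syllable (single consonants are always licit onsets).
Between /e/ (V2) and /i/ (V3): /jm/ — longest licit onset from the right is /m/, leaving /j/ as coda.
So the parse is e.zej.mi.
Mapping each syllable to C/V: /e/ → V, /zej/ → CVC, /mi/ → CV.

V.CVC.CV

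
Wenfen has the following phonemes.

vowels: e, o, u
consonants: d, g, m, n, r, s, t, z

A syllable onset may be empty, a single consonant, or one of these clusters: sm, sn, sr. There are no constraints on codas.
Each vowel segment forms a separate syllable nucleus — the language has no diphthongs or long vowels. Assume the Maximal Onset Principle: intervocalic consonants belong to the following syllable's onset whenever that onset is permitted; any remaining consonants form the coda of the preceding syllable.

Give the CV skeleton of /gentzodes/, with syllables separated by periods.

The vowels are e, o, e — 3 nuclei, so 3 syllables.
σ1/σ2 boundary: /ntz/ — longest licit onset from the right is /z/, leaving /nt/ as coda.
σ2/σ3 boundary: /d/ is a single consonant, so it becomes the next onset.
Result: gent.zo.des.
Mapping each syllable to C/V: /gent/ → CVCC, /zo/ → CV, /des/ → CVC.

CVCC.CV.CVC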